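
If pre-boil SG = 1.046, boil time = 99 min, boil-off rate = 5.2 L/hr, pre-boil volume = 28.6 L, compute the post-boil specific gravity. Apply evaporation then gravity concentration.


V_post = V_pre − rate·(t/60);  SG_post = 1 + (SG_pre−1)·V_pre/V_post
V_post = 28.6 − 5.2·(99/60) = 20.0200
SG_post = 1 + (1.046 − 1)·28.6/20.0200

1.0657


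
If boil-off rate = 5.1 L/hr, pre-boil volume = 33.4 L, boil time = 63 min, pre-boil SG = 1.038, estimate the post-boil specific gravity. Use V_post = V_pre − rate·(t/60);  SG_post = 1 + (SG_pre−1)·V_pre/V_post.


V_post = 33.4 − 5.1·(63/60) = 28.0450
SG_post = 1 + (1.038 − 1)·33.4/28.0450

1.0453


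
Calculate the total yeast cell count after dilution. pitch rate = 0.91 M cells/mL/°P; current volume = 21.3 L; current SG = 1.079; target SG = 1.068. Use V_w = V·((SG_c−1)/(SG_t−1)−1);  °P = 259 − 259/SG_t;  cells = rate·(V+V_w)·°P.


V_w = 21.3·((1.079−1)/(1.068−1)−1) = 3.4456
V_final = 21.3 + 3.4456 = 24.7456
°P = 259 − 259/1.068 = 16.4906
cells = 0.91·24.7456·16.4906

371.3442 billion cells


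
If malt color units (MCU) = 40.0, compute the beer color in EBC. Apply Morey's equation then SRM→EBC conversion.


SRM = 1.4922·MCU^0.6859;  EBC = SRM·1.97
SRM = 1.4922·40.0^0.6859 = 18.7361
EBC = 18.7361·1.97

36.9102 EBC


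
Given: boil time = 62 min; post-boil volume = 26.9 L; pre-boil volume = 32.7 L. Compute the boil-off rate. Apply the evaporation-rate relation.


rate = (V_pre − V_post) / (t_min/60)
rate = (32.7 − 26.9) / (62/60)

5.6129 L/hr


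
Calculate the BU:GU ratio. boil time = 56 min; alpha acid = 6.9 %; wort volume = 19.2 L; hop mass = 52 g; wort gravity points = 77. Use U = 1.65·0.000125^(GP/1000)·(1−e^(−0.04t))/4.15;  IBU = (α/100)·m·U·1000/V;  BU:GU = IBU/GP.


U = 1.65·0.000125^(77/1000)·(1−e^(−0.04·56))/4.15 = 0.1778
IBU = (6.9/100)·52·0.1778·1000/19.2 = 33.2326
BU:GU = 33.2326/77

0.4316


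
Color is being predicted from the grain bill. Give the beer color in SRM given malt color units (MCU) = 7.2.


SRM = 1.4922 · MCU^0.6859
SRM = 1.4922 · 7.2^0.6859

5.7792 SRM


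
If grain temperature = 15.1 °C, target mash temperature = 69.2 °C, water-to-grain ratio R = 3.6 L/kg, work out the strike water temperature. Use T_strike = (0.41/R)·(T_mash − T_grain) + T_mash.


T_strike = (0.41/3.6)·(69.2 − 15.1) + 69.2

75.3614 °C


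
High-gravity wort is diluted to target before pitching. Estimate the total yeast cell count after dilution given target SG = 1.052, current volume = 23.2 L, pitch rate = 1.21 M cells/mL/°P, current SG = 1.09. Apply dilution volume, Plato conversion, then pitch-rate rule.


V_w = V·((SG_c−1)/(SG_t−1)−1);  °P = 259 − 259/SG_t;  cells = rate·(V+V_w)·°P
V_w = 23.2·((1.09−1)/(1.052−1)−1) = 16.9538
V_final = 23.2 + 16.9538 = 40.1538
°P = 259 − 259/1.052 = 12.8023
cells = 1.21·40.1538·12.8023

622.0136 billion cells


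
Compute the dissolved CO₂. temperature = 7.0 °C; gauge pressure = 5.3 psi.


vols = (P + 14.695)·(0.01821 + 0.09011·e^(−0.04·T))
vols = (5.3 + 14.695)·(0.01821 + 0.09011·e^(−0.04·7.0))

1.7258 volumes


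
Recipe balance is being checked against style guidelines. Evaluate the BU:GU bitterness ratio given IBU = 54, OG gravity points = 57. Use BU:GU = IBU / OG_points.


BU:GU = 54 / 57

0.9474


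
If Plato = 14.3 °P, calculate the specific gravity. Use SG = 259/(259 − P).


SG = 259/(259 − 14.3)

1.0584


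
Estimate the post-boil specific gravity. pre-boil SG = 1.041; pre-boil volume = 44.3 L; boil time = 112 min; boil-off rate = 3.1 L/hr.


V_post = V_pre − rate·(t/60);  SG_post = 1 + (SG_pre−1)·V_pre/V_post
V_post = 44.3 − 3.1·(112/60) = 38.5133
SG_post = 1 + (1.041 − 1)·44.3/38.5133

1.0472


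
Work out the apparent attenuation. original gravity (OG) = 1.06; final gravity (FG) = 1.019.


AA = (OG − FG)/(OG − 1) · 100
AA = (1.06 − 1.019)/(1.06 − 1) · 100

68.3333 %


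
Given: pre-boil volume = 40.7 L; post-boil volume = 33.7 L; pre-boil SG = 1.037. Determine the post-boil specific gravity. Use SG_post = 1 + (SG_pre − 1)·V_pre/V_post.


pts_pre = (1.037 − 1)·1000 = 37.0000
pts_post = 37.0000·40.7/33.7 = 44.6855
SG_post = 1 + 44.6855/1000

1.0447


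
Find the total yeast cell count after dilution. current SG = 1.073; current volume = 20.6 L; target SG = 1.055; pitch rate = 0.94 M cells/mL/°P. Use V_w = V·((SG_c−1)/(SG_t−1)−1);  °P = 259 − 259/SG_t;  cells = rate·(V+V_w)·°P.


V_w = 20.6·((1.073−1)/(1.055−1)−1) = 6.7418
V_final = 20.6 + 6.7418 = 27.3418
°P = 259 − 259/1.055 = 13.5024
cells = 0.94·27.3418·13.5024

347.0286 billion cells


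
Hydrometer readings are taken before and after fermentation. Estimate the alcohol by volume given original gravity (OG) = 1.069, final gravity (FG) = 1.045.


ABV = (OG − FG) · 131.25
ABV = (1.069 − 1.045) · 131.25

3.1500 % ABV


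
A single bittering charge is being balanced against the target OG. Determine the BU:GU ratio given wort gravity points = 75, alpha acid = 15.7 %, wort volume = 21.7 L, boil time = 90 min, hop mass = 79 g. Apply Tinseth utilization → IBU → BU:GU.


U = 1.65·0.000125^(GP/1000)·(1−e^(−0.04t))/4.15;  IBU = (α/100)·m·U·1000/V;  BU:GU = IBU/GP
U = 1.65·0.000125^(75/1000)·(1−e^(−0.04·90))/4.15 = 0.1971
IBU = (15.7/100)·79·0.1971·1000/21.7 = 112.6521
BU:GU = 112.6521/75

1.5020


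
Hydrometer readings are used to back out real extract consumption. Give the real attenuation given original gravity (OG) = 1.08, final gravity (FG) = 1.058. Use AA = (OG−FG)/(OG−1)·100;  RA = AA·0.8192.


AA = (1.08 − 1.058)/(1.08 − 1)·100 = 27.5000
RA = 27.5000·0.8192

22.5280 %


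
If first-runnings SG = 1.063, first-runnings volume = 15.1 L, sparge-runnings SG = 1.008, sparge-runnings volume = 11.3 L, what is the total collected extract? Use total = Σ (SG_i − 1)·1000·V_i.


first = (1.063 − 1)·1000·15.1 = 951.3000
sparge = (1.008 − 1)·1000·11.3 = 90.4000
total = 951.3000 + 90.4000

1041.7000 gravity·L


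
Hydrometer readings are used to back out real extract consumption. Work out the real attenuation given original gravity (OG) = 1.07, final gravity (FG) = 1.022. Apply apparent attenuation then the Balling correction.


AA = (OG−FG)/(OG−1)·100;  RA = AA·0.8192
AA = (1.07 − 1.022)/(1.07 − 1)·100 = 68.5714
RA = 68.5714·0.8192

56.1737 %


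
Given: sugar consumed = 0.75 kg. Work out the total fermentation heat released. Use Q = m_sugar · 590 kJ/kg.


Q = 0.75 · 590

442.5000 kJ


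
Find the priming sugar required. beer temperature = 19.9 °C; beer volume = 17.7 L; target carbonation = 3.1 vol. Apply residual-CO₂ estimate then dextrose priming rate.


residual = 14.695·(0.01821 + 0.09011·e^(−0.04·T));  sugar = (target − residual)·4.0·V
residual = 14.695·(0.01821 + 0.09011·e^(−0.04·19.9)) = 0.8650
sugar = (3.1 − 0.8650)·4.0·17.7

158.2403 g


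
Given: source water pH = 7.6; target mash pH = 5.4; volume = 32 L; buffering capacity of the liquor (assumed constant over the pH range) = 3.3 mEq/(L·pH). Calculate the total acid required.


acid = buffering capacity · (pH_source − pH_target) · V
acid = 3.3 · (7.6 − 5.4) · 32

232.3200 mEq


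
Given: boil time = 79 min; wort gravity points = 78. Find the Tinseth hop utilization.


U = 1.65·0.000125^(GP/1000) · (1 − e^(−0.04·t))/4.15
bigness = 1.65·0.000125^(78/1000) = 0.8185
boil_factor = (1 − e^(−0.04·79))/4.15 = 0.2307
U = 0.8185 · 0.2307

0.1889


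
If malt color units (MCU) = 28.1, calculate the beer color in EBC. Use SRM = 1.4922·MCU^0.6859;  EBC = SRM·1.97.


SRM = 1.4922·28.1^0.6859 = 14.7060
EBC = 14.7060·1.97

28.9708 EBC


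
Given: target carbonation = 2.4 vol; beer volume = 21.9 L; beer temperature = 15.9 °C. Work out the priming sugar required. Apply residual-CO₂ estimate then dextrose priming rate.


residual = 14.695·(0.01821 + 0.09011·e^(−0.04·T));  sugar = (target − residual)·4.0·V
residual = 14.695·(0.01821 + 0.09011·e^(−0.04·15.9)) = 0.9686
sugar = (2.4 − 0.9686)·4.0·21.9

125.3891 g


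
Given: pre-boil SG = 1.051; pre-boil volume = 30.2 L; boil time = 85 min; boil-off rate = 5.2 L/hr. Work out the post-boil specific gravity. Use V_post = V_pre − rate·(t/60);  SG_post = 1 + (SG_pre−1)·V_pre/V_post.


V_post = 30.2 − 5.2·(85/60) = 22.8333
SG_post = 1 + (1.051 − 1)·30.2/22.8333

1.0675


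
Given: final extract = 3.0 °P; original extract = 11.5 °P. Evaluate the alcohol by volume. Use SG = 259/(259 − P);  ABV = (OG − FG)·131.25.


OG = 259/(259 − 11.5) = 1.0465
FG = 259/(259 − 3.0) = 1.0117
ABV = (1.0465 − 1.0117)·131.25

4.5604 % ABV


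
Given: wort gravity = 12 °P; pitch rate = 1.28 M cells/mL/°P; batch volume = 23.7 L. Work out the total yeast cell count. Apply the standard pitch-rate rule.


cells (billions) = rate · V_L · °P
cells = 1.28 · 23.7 · 12

364.0320 billion cells


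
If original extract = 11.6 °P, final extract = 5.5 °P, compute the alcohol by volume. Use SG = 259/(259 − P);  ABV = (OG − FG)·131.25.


OG = 259/(259 − 11.6) = 1.0469
FG = 259/(259 − 5.5) = 1.0217
ABV = (1.0469 − 1.0217)·131.25

3.3064 % ABV


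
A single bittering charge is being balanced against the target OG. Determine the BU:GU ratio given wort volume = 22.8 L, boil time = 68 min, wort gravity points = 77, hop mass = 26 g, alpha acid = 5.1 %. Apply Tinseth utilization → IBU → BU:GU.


U = 1.65·0.000125^(GP/1000)·(1−e^(−0.04t))/4.15;  IBU = (α/100)·m·U·1000/V;  BU:GU = IBU/GP
U = 1.65·0.000125^(77/1000)·(1−e^(−0.04·68))/4.15 = 0.1859
IBU = (5.1/100)·26·0.1859·1000/22.8 = 10.8121
BU:GU = 10.8121/77

0.1404


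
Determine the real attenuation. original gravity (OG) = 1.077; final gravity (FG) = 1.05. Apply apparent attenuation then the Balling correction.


AA = (OG−FG)/(OG−1)·100;  RA = AA·0.8192
AA = (1.077 − 1.05)/(1.077 − 1)·100 = 35.0649
RA = 35.0649·0.8192

28.7252 %


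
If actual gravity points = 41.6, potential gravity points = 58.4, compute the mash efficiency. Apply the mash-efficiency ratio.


efficiency = actual / potential × 100
efficiency = 41.6 / 58.4 × 100

71.2329 %


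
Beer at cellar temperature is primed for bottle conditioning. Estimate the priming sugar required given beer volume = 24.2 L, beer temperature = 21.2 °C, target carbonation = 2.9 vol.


residual = 14.695·(0.01821 + 0.09011·e^(−0.04·T));  sugar = (target − residual)·4.0·V
residual = 14.695·(0.01821 + 0.09011·e^(−0.04·21.2)) = 0.8347
sugar = (2.9 − 0.8347)·4.0·24.2

199.9213 g


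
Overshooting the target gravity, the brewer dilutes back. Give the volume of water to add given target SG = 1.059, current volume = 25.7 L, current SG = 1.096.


V_water = V·((SG_curr − 1)/(SG_target − 1) − 1)
V_water = 25.7·((1.096 − 1)/(1.059 − 1) − 1)

16.1169 L


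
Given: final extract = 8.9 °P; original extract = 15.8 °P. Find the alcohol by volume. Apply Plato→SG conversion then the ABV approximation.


SG = 259/(259 − P);  ABV = (OG − FG)·131.25
OG = 259/(259 − 15.8) = 1.0650
FG = 259/(259 − 8.9) = 1.0356
ABV = (1.0650 − 1.0356)·131.25

3.8563 % ABV


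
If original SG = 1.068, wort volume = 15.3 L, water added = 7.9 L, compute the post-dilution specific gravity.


SG_new = 1 + (SG_old − 1)·V_old/(V_old + V_water)
pts = (1.068 − 1)·1000·15.3/(15.3 + 7.9) = 44.8448
SG_new = 1 + 44.8448/1000

1.0448


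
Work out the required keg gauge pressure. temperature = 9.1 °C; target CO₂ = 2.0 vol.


psi = vols/(0.01821 + 0.09011·e^(−0.04·T)) − 14.695
psi = 2.0/(0.01821 + 0.09011·e^(−0.04·9.1)) − 14.695

10.0493 psi


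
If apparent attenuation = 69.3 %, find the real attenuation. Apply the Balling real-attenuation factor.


RA = AA · 0.8192
RA = 69.3 · 0.8192

56.7706 %


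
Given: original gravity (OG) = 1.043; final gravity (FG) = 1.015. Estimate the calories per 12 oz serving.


ABW = (OG−FG)·131.25·0.79/FG;  °P = 259 − 259/SG (for OG→OE and FG→AE);  RE = 0.1808·OE + 0.8192·AE;  Cal = (6.9·ABW + 4·(RE−0.1))·FG·3.55
ABW = (1.043 − 1.015)·131.25·0.79/1.015 = 2.8603
OE = 259 − 259/1.043 = 10.6779 °P
AE = 259 − 259/1.015 = 3.8276 °P
RE = 0.1808·10.6779 + 0.8192·3.8276 = 5.0661 °P
Cal = (6.9·2.8603 + 4·(5.0661−0.1))·1.015·3.55

142.6917 kcal


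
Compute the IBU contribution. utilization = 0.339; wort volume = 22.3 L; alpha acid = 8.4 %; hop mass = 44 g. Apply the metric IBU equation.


IBU = (α/100)·mass·U·1000 / V
IBU = (8.4/100)·44·0.339·1000 / 22.3

56.1858 IBU


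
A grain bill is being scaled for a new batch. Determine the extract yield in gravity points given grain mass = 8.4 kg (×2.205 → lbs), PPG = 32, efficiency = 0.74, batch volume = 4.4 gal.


points = lbs × PPG × eff / vol
lbs = 8.4 × 2.205 = 18.5220
points = 18.5220 × 32 × 0.74 / 4.4

99.6820 points


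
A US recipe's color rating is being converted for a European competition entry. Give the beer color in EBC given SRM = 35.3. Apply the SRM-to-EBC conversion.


EBC = SRM · 1.97
EBC = 35.3 · 1.97

69.5410 EBC


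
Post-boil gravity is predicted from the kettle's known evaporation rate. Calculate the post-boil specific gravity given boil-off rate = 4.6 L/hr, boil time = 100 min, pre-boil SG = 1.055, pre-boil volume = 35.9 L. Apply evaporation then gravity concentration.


V_post = V_pre − rate·(t/60);  SG_post = 1 + (SG_pre−1)·V_pre/V_post
V_post = 35.9 − 4.6·(100/60) = 28.2333
SG_post = 1 + (1.055 − 1)·35.9/28.2333

1.0699


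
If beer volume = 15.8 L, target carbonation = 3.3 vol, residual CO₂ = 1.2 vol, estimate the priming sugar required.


sugar = (target − residual)·4.0·V
sugar = (3.3 − 1.2)·4.0·15.8

132.7200 g


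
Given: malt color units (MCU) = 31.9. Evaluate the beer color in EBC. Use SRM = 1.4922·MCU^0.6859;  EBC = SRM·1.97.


SRM = 1.4922·31.9^0.6859 = 16.0427
EBC = 16.0427·1.97

31.6041 EBC


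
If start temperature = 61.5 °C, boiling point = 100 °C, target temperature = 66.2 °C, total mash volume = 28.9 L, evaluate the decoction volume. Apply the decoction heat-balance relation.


V_dec = V_total·(T_target − T_start)/(T_boil − T_start)
V_dec = 28.9·(66.2 − 61.5)/(100 − 61.5)

3.5281 L


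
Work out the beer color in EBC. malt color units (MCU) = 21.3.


SRM = 1.4922·MCU^0.6859;  EBC = SRM·1.97
SRM = 1.4922·21.3^0.6859 = 12.1608
EBC = 12.1608·1.97

23.9568 EBC


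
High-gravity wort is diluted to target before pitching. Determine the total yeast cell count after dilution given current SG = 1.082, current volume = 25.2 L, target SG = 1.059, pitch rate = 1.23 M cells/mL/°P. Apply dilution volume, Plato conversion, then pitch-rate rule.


V_w = V·((SG_c−1)/(SG_t−1)−1);  °P = 259 − 259/SG_t;  cells = rate·(V+V_w)·°P
V_w = 25.2·((1.082−1)/(1.059−1)−1) = 9.8237
V_final = 25.2 + 9.8237 = 35.0237
°P = 259 − 259/1.059 = 14.4297
cells = 1.23·35.0237·14.4297

621.6176 billion cells


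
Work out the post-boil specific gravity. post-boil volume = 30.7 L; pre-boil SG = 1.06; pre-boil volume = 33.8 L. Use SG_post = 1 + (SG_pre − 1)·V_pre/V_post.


pts_pre = (1.06 − 1)·1000 = 60.0000
pts_post = 60.0000·33.8/30.7 = 66.0586
SG_post = 1 + 66.0586/1000

1.0661


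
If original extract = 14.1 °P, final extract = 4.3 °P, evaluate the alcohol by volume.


SG = 259/(259 − P);  ABV = (OG − FG)·131.25
OG = 259/(259 − 14.1) = 1.0576
FG = 259/(259 − 4.3) = 1.0169
ABV = (1.0576 − 1.0169)·131.25

5.3408 % ABV


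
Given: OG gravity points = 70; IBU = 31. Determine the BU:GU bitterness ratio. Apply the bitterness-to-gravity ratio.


BU:GU = IBU / OG_points
BU:GU = 31 / 70

0.4429


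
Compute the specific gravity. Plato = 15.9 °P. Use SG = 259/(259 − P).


SG = 259/(259 − 15.9)

1.0654


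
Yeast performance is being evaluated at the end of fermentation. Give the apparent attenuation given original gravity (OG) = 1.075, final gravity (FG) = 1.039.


AA = (OG − FG)/(OG − 1) · 100
AA = (1.075 − 1.039)/(1.075 − 1) · 100

48.0000 %


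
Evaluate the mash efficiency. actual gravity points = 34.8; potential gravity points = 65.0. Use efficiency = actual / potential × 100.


efficiency = 34.8 / 65.0 × 100

53.5385 %


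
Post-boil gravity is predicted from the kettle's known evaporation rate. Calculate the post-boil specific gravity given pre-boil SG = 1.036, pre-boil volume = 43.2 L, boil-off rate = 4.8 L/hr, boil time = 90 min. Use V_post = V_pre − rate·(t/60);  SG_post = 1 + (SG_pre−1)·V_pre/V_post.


V_post = 43.2 − 4.8·(90/60) = 36.0000
SG_post = 1 + (1.036 − 1)·43.2/36.0000

1.0432


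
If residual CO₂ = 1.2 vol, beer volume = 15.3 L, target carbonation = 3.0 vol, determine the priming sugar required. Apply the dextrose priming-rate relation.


sugar = (target − residual)·4.0·V
sugar = (3.0 − 1.2)·4.0·15.3

110.1600 g


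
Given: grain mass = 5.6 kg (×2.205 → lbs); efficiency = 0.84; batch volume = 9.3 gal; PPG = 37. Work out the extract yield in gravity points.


points = lbs × PPG × eff / vol
lbs = 5.6 × 2.205 = 12.3480
points = 12.3480 × 37 × 0.84 / 9.3

41.2662 points


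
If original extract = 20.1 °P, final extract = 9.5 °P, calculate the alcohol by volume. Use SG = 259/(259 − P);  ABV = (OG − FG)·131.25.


OG = 259/(259 − 20.1) = 1.0841
FG = 259/(259 − 9.5) = 1.0381
ABV = (1.0841 − 1.0381)·131.25

6.0453 % ABV


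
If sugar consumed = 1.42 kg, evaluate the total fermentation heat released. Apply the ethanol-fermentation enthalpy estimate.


Q = m_sugar · 590 kJ/kg
Q = 1.42 · 590

837.8000 kJ


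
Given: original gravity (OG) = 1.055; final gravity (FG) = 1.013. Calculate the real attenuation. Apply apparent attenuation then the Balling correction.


AA = (OG−FG)/(OG−1)·100;  RA = AA·0.8192
AA = (1.055 − 1.013)/(1.055 − 1)·100 = 76.3636
RA = 76.3636·0.8192

62.5571 %


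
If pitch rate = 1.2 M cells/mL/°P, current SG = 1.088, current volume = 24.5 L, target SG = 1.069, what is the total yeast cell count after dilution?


V_w = V·((SG_c−1)/(SG_t−1)−1);  °P = 259 − 259/SG_t;  cells = rate·(V+V_w)·°P
V_w = 24.5·((1.088−1)/(1.069−1)−1) = 6.7464
V_final = 24.5 + 6.7464 = 31.2464
°P = 259 − 259/1.069 = 16.7175
cells = 1.2·31.2464·16.7175

626.8333 billion cells


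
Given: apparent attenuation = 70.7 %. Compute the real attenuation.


RA = AA · 0.8192
RA = 70.7 · 0.8192

57.9174 %


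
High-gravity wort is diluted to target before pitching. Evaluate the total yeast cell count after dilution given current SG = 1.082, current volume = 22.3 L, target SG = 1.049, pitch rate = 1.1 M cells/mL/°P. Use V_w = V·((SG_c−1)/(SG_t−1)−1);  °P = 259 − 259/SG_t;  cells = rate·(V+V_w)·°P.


V_w = 22.3·((1.082−1)/(1.049−1)−1) = 15.0184
V_final = 22.3 + 15.0184 = 37.3184
°P = 259 − 259/1.049 = 12.0982
cells = 1.1·37.3184·12.0982

496.6331 billion cells


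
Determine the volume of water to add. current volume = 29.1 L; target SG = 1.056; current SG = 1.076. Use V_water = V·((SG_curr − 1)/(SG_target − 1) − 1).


V_water = 29.1·((1.076 − 1)/(1.056 − 1) − 1)

10.3929 L


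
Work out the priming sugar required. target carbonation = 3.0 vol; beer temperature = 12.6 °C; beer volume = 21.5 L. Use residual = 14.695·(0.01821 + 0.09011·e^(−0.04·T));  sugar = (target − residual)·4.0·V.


residual = 14.695·(0.01821 + 0.09011·e^(−0.04·12.6)) = 1.0675
sugar = (3.0 − 1.0675)·4.0·21.5

166.1918 g


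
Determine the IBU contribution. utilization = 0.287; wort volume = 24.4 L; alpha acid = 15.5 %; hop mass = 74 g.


IBU = (α/100)·mass·U·1000 / V
IBU = (15.5/100)·74·0.287·1000 / 24.4

134.9135 IBU


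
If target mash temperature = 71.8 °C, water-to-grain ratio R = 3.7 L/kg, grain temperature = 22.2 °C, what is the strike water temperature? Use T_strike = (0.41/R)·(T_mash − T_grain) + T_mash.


T_strike = (0.41/3.7)·(71.8 − 22.2) + 71.8

77.2962 °C


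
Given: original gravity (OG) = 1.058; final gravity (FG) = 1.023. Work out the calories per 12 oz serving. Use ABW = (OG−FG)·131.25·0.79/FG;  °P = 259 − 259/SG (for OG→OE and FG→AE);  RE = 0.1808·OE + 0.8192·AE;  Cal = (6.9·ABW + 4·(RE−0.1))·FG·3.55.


ABW = (1.058 − 1.023)·131.25·0.79/1.023 = 3.5475
OE = 259 − 259/1.058 = 14.1985 °P
AE = 259 − 259/1.023 = 5.8231 °P
RE = 0.1808·14.1985 + 0.8192·5.8231 = 7.3373 °P
Cal = (6.9·3.5475 + 4·(7.3373−0.1))·1.023·3.55

194.0279 kcal


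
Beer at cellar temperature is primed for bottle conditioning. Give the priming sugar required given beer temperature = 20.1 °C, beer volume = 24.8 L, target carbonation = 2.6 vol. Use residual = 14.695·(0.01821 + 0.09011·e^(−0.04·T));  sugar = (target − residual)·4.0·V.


residual = 14.695·(0.01821 + 0.09011·e^(−0.04·20.1)) = 0.8602
sugar = (2.6 − 0.8602)·4.0·24.8

172.5875 g


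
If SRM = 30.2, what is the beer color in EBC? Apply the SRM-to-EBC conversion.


EBC = SRM · 1.97
EBC = 30.2 · 1.97

59.4940 EBC


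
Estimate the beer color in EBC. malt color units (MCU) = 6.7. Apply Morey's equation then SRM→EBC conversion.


SRM = 1.4922·MCU^0.6859;  EBC = SRM·1.97
SRM = 1.4922·6.7^0.6859 = 5.5009
EBC = 5.5009·1.97

10.8367 EBC


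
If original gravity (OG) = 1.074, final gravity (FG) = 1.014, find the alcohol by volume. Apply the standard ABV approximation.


ABV = (OG − FG) · 131.25
ABV = (1.074 − 1.014) · 131.25

7.8750 % ABV


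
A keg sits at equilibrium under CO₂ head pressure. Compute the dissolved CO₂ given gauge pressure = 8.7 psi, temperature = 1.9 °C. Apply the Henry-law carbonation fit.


vols = (P + 14.695)·(0.01821 + 0.09011·e^(−0.04·T))
vols = (8.7 + 14.695)·(0.01821 + 0.09011·e^(−0.04·1.9))

2.3799 volumes


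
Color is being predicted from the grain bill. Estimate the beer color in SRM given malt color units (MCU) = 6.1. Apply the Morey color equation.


SRM = 1.4922 · MCU^0.6859
SRM = 1.4922 · 6.1^0.6859

5.1580 SRM


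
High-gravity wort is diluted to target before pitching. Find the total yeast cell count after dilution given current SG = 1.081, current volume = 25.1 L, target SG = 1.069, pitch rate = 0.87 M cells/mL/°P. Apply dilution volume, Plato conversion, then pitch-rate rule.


V_w = V·((SG_c−1)/(SG_t−1)−1);  °P = 259 − 259/SG_t;  cells = rate·(V+V_w)·°P
V_w = 25.1·((1.081−1)/(1.069−1)−1) = 4.3652
V_final = 25.1 + 4.3652 = 29.4652
°P = 259 − 259/1.069 = 16.7175
cells = 0.87·29.4652·16.7175

428.5486 billion cells


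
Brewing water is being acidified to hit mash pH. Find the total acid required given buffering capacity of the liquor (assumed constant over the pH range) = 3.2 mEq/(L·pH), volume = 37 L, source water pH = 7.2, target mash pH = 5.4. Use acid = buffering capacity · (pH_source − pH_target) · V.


acid = 3.2 · (7.2 − 5.4) · 37

213.1200 mEq


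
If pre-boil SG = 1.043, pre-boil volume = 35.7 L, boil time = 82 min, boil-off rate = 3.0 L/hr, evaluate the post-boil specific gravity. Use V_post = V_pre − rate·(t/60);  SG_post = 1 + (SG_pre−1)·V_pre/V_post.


V_post = 35.7 − 3.0·(82/60) = 31.6000
SG_post = 1 + (1.043 − 1)·35.7/31.6000

1.0486


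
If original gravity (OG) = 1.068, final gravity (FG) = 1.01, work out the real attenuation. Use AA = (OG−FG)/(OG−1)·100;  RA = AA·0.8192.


AA = (1.068 − 1.01)/(1.068 − 1)·100 = 85.2941
RA = 85.2941·0.8192

69.8729 %


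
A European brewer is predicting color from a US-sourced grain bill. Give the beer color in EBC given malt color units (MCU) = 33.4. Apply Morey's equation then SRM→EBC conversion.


SRM = 1.4922·MCU^0.6859;  EBC = SRM·1.97
SRM = 1.4922·33.4^0.6859 = 16.5564
EBC = 16.5564·1.97

32.6160 EBC


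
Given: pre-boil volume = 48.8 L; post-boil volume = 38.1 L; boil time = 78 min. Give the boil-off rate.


rate = (V_pre − V_post) / (t_min/60)
rate = (48.8 − 38.1) / (78/60)

8.2308 L/hr


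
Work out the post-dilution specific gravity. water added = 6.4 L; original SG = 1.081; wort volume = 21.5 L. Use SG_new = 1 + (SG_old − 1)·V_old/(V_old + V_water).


pts = (1.081 − 1)·1000·21.5/(21.5 + 6.4) = 62.4194
SG_new = 1 + 62.4194/1000

1.0624


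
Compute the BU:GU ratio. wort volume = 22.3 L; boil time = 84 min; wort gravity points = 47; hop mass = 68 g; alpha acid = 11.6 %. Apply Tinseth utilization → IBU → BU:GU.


U = 1.65·0.000125^(GP/1000)·(1−e^(−0.04t))/4.15;  IBU = (α/100)·m·U·1000/V;  BU:GU = IBU/GP
U = 1.65·0.000125^(47/1000)·(1−e^(−0.04·84))/4.15 = 0.2516
IBU = (11.6/100)·68·0.2516·1000/22.3 = 88.9814
BU:GU = 88.9814/47

1.8932


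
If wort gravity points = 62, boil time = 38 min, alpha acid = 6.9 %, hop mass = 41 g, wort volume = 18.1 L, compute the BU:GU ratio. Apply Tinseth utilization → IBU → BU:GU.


U = 1.65·0.000125^(GP/1000)·(1−e^(−0.04t))/4.15;  IBU = (α/100)·m·U·1000/V;  BU:GU = IBU/GP
U = 1.65·0.000125^(62/1000)·(1−e^(−0.04·38))/4.15 = 0.1779
IBU = (6.9/100)·41·0.1779·1000/18.1 = 27.8106
BU:GU = 27.8106/62

0.4486


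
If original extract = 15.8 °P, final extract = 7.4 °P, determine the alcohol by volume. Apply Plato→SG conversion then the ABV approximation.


SG = 259/(259 − P);  ABV = (OG − FG)·131.25
OG = 259/(259 − 15.8) = 1.0650
FG = 259/(259 − 7.4) = 1.0294
ABV = (1.0650 − 1.0294)·131.25

4.6666 % ABV


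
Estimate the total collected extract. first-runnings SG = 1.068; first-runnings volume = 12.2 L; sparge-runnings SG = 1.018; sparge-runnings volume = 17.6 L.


total = Σ (SG_i − 1)·1000·V_i
first = (1.068 − 1)·1000·12.2 = 829.6000
sparge = (1.018 − 1)·1000·17.6 = 316.8000
total = 829.6000 + 316.8000

1146.4000 gravity·L


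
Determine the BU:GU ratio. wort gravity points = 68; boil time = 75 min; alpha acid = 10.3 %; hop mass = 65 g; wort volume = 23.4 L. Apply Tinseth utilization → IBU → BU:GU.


U = 1.65·0.000125^(GP/1000)·(1−e^(−0.04t))/4.15;  IBU = (α/100)·m·U·1000/V;  BU:GU = IBU/GP
U = 1.65·0.000125^(68/1000)·(1−e^(−0.04·75))/4.15 = 0.2050
IBU = (10.3/100)·65·0.2050·1000/23.4 = 58.6653
BU:GU = 58.6653/68

0.8627


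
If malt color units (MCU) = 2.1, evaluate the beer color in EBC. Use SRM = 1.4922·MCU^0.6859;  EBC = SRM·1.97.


SRM = 1.4922·2.1^0.6859 = 2.4822
EBC = 2.4822·1.97

4.8899 EBC


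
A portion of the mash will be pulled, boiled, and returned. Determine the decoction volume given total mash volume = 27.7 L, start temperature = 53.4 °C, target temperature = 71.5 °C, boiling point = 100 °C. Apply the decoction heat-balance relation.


V_dec = V_total·(T_target − T_start)/(T_boil − T_start)
V_dec = 27.7·(71.5 − 53.4)/(100 − 53.4)

10.7590 L


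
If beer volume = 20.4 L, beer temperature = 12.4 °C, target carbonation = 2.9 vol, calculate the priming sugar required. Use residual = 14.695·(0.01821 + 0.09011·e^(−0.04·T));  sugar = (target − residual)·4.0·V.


residual = 14.695·(0.01821 + 0.09011·e^(−0.04·12.4)) = 1.0740
sugar = (2.9 − 1.0740)·4.0·20.4

149.0047 g


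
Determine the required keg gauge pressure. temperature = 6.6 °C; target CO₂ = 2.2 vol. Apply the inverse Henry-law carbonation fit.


psi = vols/(0.01821 + 0.09011·e^(−0.04·T)) − 14.695
psi = 2.2/(0.01821 + 0.09011·e^(−0.04·6.6)) − 14.695

10.4731 psi


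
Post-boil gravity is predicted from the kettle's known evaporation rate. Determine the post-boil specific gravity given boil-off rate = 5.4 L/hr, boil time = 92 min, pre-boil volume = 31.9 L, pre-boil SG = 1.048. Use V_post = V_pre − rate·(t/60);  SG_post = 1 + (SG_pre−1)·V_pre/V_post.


V_post = 31.9 − 5.4·(92/60) = 23.6200
SG_post = 1 + (1.048 − 1)·31.9/23.6200

1.0648


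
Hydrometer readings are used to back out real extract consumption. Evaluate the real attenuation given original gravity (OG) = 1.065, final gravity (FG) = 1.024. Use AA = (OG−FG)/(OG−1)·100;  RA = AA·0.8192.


AA = (1.065 − 1.024)/(1.065 − 1)·100 = 63.0769
RA = 63.0769·0.8192

51.6726 %


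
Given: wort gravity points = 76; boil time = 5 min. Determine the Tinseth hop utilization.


U = 1.65·0.000125^(GP/1000) · (1 − e^(−0.04·t))/4.15
bigness = 1.65·0.000125^(76/1000) = 0.8334
boil_factor = (1 − e^(−0.04·5))/4.15 = 0.0437
U = 0.8334 · 0.0437

0.0364


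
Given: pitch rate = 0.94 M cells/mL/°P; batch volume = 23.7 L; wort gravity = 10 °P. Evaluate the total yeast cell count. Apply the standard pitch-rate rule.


cells (billions) = rate · V_L · °P
cells = 0.94 · 23.7 · 10

222.7800 billion cells


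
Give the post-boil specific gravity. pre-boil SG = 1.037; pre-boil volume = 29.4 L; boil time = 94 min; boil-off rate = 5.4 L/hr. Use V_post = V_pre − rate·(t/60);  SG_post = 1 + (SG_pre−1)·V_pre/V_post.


V_post = 29.4 − 5.4·(94/60) = 20.9400
SG_post = 1 + (1.037 − 1)·29.4/20.9400

1.0519


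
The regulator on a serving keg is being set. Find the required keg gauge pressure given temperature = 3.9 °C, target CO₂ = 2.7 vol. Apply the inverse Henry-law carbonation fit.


psi = vols/(0.01821 + 0.09011·e^(−0.04·T)) − 14.695
psi = 2.7/(0.01821 + 0.09011·e^(−0.04·3.9)) − 14.695

13.6353 psi


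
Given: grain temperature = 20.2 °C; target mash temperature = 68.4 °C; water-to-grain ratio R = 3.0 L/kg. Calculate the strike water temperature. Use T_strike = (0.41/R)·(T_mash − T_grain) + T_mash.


T_strike = (0.41/3.0)·(68.4 − 20.2) + 68.4

74.9873 °C


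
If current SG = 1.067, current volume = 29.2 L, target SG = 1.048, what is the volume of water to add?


V_water = V·((SG_curr − 1)/(SG_target − 1) − 1)
V_water = 29.2·((1.067 − 1)/(1.048 − 1) − 1)

11.5583 L


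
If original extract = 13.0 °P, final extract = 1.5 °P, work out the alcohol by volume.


SG = 259/(259 − P);  ABV = (OG − FG)·131.25
OG = 259/(259 − 13.0) = 1.0528
FG = 259/(259 − 1.5) = 1.0058
ABV = (1.0528 − 1.0058)·131.25

6.1714 % ABV


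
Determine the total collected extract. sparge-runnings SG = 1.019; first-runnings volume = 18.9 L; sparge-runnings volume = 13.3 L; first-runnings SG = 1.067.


total = Σ (SG_i − 1)·1000·V_i
first = (1.067 − 1)·1000·18.9 = 1266.3000
sparge = (1.019 − 1)·1000·13.3 = 252.7000
total = 1266.3000 + 252.7000

1519.0000 gravity·L


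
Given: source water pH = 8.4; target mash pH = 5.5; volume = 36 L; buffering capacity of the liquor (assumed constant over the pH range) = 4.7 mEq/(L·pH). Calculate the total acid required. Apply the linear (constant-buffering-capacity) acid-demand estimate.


acid = buffering capacity · (pH_source − pH_target) · V
acid = 4.7 · (8.4 − 5.5) · 36

490.6800 mEq


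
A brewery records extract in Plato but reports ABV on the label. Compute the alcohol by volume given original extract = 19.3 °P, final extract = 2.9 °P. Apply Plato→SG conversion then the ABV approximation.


SG = 259/(259 − P);  ABV = (OG − FG)·131.25
OG = 259/(259 − 19.3) = 1.0805
FG = 259/(259 − 2.9) = 1.0113
ABV = (1.0805 − 1.0113)·131.25

9.0817 % ABV


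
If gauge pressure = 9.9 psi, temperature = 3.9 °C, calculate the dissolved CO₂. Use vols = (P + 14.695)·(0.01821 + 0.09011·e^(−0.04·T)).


vols = (9.9 + 14.695)·(0.01821 + 0.09011·e^(−0.04·3.9))

2.3440 volumes


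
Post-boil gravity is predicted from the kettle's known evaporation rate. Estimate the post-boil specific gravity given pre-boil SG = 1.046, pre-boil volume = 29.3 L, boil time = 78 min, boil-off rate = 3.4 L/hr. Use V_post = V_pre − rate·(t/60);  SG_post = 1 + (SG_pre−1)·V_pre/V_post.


V_post = 29.3 − 3.4·(78/60) = 24.8800
SG_post = 1 + (1.046 − 1)·29.3/24.8800

1.0542


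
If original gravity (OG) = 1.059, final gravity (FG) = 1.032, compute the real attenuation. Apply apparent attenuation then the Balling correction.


AA = (OG−FG)/(OG−1)·100;  RA = AA·0.8192
AA = (1.059 − 1.032)/(1.059 − 1)·100 = 45.7627
RA = 45.7627·0.8192

37.4888 %


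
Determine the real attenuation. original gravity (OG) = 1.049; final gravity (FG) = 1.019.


AA = (OG−FG)/(OG−1)·100;  RA = AA·0.8192
AA = (1.049 − 1.019)/(1.049 − 1)·100 = 61.2245
RA = 61.2245·0.8192

50.1551 %


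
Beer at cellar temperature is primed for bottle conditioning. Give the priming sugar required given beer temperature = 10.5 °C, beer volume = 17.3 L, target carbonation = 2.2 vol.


residual = 14.695·(0.01821 + 0.09011·e^(−0.04·T));  sugar = (target − residual)·4.0·V
residual = 14.695·(0.01821 + 0.09011·e^(−0.04·10.5)) = 1.1376
sugar = (2.2 − 1.1376)·4.0·17.3

73.5156 g


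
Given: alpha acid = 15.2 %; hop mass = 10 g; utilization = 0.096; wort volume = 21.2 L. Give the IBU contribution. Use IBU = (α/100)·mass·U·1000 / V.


IBU = (15.2/100)·10·0.096·1000 / 21.2

6.8830 IBU


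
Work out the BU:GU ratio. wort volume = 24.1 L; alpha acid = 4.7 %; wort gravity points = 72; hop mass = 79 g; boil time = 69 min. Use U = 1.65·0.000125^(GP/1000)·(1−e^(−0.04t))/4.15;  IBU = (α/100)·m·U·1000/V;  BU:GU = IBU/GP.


U = 1.65·0.000125^(72/1000)·(1−e^(−0.04·69))/4.15 = 0.1950
IBU = (4.7/100)·79·0.1950·1000/24.1 = 30.0418
BU:GU = 30.0418/72

0.4172


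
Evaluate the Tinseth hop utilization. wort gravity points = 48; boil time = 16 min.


U = 1.65·0.000125^(GP/1000) · (1 − e^(−0.04·t))/4.15
bigness = 1.65·0.000125^(48/1000) = 1.0719
boil_factor = (1 − e^(−0.04·16))/4.15 = 0.1139
U = 1.0719 · 0.1139

0.1221


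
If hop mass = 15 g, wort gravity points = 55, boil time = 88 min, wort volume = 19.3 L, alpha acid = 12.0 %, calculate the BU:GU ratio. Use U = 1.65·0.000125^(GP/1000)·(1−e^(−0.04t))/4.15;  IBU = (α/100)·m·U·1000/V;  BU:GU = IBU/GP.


U = 1.65·0.000125^(55/1000)·(1−e^(−0.04·88))/4.15 = 0.2354
IBU = (12.0/100)·15·0.2354·1000/19.3 = 21.9499
BU:GU = 21.9499/55

0.3991


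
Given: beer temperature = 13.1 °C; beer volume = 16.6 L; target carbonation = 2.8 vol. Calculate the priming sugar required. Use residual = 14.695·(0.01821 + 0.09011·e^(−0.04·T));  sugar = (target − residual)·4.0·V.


residual = 14.695·(0.01821 + 0.09011·e^(−0.04·13.1)) = 1.0517
sugar = (2.8 − 1.0517)·4.0·16.6

116.0873 g


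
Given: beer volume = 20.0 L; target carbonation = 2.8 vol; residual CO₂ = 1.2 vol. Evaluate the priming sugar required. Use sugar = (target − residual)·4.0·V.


sugar = (2.8 − 1.2)·4.0·20.0

128.0000 g


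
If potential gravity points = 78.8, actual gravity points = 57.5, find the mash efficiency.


efficiency = actual / potential × 100
efficiency = 57.5 / 78.8 × 100

72.9695 %


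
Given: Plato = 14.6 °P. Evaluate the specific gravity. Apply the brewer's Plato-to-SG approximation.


SG = 259/(259 − P)
SG = 259/(259 − 14.6)

1.0597


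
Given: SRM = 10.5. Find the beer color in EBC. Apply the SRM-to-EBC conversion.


EBC = SRM · 1.97
EBC = 10.5 · 1.97

20.6850 EBC


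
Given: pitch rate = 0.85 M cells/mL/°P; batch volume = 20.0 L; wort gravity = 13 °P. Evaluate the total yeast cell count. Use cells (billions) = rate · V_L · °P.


cells = 0.85 · 20.0 · 13

221.0000 billion cells


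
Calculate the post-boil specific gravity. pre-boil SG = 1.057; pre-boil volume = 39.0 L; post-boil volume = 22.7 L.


SG_post = 1 + (SG_pre − 1)·V_pre/V_post
pts_pre = (1.057 − 1)·1000 = 57.0000
pts_post = 57.0000·39.0/22.7 = 97.9295
SG_post = 1 + 97.9295/1000

1.0979


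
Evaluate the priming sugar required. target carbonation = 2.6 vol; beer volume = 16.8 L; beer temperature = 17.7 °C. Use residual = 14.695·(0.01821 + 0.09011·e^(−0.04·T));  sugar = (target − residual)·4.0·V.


residual = 14.695·(0.01821 + 0.09011·e^(−0.04·17.7)) = 0.9199
sugar = (2.6 − 0.9199)·4.0·16.8

112.9015 g


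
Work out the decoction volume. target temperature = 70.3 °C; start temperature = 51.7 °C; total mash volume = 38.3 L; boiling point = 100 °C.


V_dec = V_total·(T_target − T_start)/(T_boil − T_start)
V_dec = 38.3·(70.3 − 51.7)/(100 − 51.7)

14.7491 L


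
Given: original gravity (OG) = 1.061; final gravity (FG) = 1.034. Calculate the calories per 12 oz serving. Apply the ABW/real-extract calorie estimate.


ABW = (OG−FG)·131.25·0.79/FG;  °P = 259 − 259/SG (for OG→OE and FG→AE);  RE = 0.1808·OE + 0.8192·AE;  Cal = (6.9·ABW + 4·(RE−0.1))·FG·3.55
ABW = (1.061 − 1.034)·131.25·0.79/1.034 = 2.7075
OE = 259 − 259/1.061 = 14.8907 °P
AE = 259 − 259/1.034 = 8.5164 °P
RE = 0.1808·14.8907 + 0.8192·8.5164 = 9.6689 °P
Cal = (6.9·2.7075 + 4·(9.6689−0.1))·1.034·3.55

209.0735 kcal


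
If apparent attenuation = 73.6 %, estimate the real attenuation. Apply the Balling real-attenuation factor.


RA = AA · 0.8192
RA = 73.6 · 0.8192

60.2931 %


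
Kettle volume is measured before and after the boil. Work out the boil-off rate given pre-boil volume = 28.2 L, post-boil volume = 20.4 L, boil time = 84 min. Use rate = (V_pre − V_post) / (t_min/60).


rate = (28.2 − 20.4) / (84/60)

5.5714 L/hr


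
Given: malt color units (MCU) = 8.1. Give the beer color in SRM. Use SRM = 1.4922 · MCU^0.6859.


SRM = 1.4922 · 8.1^0.6859

6.2655 SRM


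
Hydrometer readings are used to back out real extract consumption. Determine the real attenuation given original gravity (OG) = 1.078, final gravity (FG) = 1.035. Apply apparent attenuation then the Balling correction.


AA = (OG−FG)/(OG−1)·100;  RA = AA·0.8192
AA = (1.078 − 1.035)/(1.078 − 1)·100 = 55.1282
RA = 55.1282·0.8192

45.1610 %


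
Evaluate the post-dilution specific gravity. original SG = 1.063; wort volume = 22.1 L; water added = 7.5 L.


SG_new = 1 + (SG_old − 1)·V_old/(V_old + V_water)
pts = (1.063 − 1)·1000·22.1/(22.1 + 7.5) = 47.0372
SG_new = 1 + 47.0372/1000

1.0470


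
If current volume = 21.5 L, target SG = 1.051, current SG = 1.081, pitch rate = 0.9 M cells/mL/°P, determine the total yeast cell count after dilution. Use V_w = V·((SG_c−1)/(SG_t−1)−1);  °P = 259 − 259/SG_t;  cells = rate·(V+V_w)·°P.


V_w = 21.5·((1.081−1)/(1.051−1)−1) = 12.6471
V_final = 21.5 + 12.6471 = 34.1471
°P = 259 − 259/1.051 = 12.5680
cells = 0.9·34.1471·12.5680

386.2451 billion cells


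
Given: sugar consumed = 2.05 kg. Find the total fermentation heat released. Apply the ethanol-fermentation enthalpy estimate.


Q = m_sugar · 590 kJ/kg
Q = 2.05 · 590

1209.5000 kJ


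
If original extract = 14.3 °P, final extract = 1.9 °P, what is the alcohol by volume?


SG = 259/(259 − P);  ABV = (OG − FG)·131.25
OG = 259/(259 − 14.3) = 1.0584
FG = 259/(259 − 1.9) = 1.0074
ABV = (1.0584 − 1.0074)·131.25

6.7002 % ABV


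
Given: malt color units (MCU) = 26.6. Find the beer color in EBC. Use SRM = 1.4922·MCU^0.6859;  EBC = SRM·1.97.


SRM = 1.4922·26.6^0.6859 = 14.1629
EBC = 14.1629·1.97

27.9010 EBC


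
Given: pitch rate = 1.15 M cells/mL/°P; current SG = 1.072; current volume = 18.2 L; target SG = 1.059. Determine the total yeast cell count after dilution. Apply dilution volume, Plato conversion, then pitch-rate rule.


V_w = V·((SG_c−1)/(SG_t−1)−1);  °P = 259 − 259/SG_t;  cells = rate·(V+V_w)·°P
V_w = 18.2·((1.072−1)/(1.059−1)−1) = 4.0102
V_final = 18.2 + 4.0102 = 22.2102
°P = 259 − 259/1.059 = 14.4297
cells = 1.15·22.2102·14.4297

368.5577 billion cells
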